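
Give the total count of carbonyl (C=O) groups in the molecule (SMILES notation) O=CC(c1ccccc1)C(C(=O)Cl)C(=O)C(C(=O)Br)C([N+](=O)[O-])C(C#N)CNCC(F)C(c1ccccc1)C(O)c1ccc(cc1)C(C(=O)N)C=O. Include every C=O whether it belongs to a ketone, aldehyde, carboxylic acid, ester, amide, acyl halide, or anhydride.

6

OHC: aldehyde, 1 C=O (running total 1).
CH(COCl): acyl halide, 1 C=O (running total 2).
CO: ketone, 1 C=O (running total 3).
CH(COBr): acyl halide, 1 C=O (running total 4).
CH(CONH2): amide, 1 C=O (running total 5).
CHO: aldehyde, 1 C=O (running total 6).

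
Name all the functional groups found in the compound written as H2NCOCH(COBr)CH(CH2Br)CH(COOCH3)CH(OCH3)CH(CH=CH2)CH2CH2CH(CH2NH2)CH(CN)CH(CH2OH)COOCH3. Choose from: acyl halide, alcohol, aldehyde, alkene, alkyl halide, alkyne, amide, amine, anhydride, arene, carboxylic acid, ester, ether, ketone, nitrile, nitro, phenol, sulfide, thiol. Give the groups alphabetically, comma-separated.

–C(=O)NH2: carbonyl C bonded to C and to N → amide (the N is not a separate amine).
pendant –C(=O)X: carbonyl C bonded to C and halogen → acyl halide.
pendant –CH2X: halogen on sp³ carbon → alkyl halide.
pendant –COOCH3: carbonyl C bonded to C and –OCH3 → ester.
pendant –OCH3: C–O–C with sp³ C, no adjacent C=O → ether.
pendant –CH=CH2: C=C double bond → alkene.
pendant –CH2NH2: N on sp³ C, no adjacent C=O → amine.
pendant –C≡N: nitrile.
pendant –CH2OH on an sp³ backbone C → alcohol.
–C(=O)OCH3: carbonyl C bonded to C and to –OCH3 → ester (not ketone + ether).

acyl halide, alcohol, alkene, alkyl halide, amide, amine, ester, ether, nitrile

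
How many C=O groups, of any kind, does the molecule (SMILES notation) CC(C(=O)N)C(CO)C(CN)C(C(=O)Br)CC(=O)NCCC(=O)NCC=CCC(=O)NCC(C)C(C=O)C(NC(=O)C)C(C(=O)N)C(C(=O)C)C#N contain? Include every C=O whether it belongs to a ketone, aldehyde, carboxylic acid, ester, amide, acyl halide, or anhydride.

CH(CONH2): amide, 1 C=O (running total 1).
CH(COBr): acyl halide, 1 C=O (running total 2).
CH2CONHCH2: amide, 1 C=O (running total 3).
CH2CONHCH2: amide, 1 C=O (running total 4).
CH2CONHCH2: amide, 1 C=O (running total 5).
CH(CHO): aldehyde, 1 C=O (running total 6).
CH(NHCOCH3): amide, 1 C=O (running total 7).
CH(CONH2): amide, 1 C=O (running total 8).
CH(COCH3): ketone, 1 C=O (running total 9).

9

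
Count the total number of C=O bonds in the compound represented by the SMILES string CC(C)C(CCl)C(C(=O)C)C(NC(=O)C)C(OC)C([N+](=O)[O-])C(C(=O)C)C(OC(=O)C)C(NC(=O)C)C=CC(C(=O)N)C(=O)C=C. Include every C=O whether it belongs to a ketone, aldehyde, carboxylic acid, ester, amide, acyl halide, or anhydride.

7

CH(COCH3): ketone, 1 C=O (running total 1).
CH(NHCOCH3): amide, 1 C=O (running total 2).
CH(COCH3): ketone, 1 C=O (running total 3).
CH(OCOCH3): ester, 1 C=O (running total 4).
CH(NHCOCH3): amide, 1 C=O (running total 5).
CH(CONH2): amide, 1 C=O (running total 6).
CO: ketone, 1 C=O (running total 7).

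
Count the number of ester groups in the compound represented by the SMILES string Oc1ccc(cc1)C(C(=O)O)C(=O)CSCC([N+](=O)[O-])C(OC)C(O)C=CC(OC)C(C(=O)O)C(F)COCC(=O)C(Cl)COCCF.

0

Taking each segment in turn:
  HOC6H4: –OH attached directly to an aromatic ring → phenol (not alcohol); the ring itself is an arene.
  CH(COOH): pendant –COOH: carbonyl C bonded to C and –OH → carboxylic acid.
  CO: –C(=O)– with carbon on both sides → ketone.
  CH2SCH2: C–S–C linkage → sulfide (thioether).
  CH(NO2): –NO2 on an sp³ carbon → nitro (the N=O is not a carbonyl).
  CH(OCH3): pendant –OCH3: C–O–C with sp³ C, no adjacent C=O → ether.
  CH(OH): –OH on an sp³ carbon → alcohol (secondary).
  CH=CH: C=C double bond → alkene.
  CH(OCH3): pendant –OCH3: C–O–C with sp³ C, no adjacent C=O → ether.
  CH(COOH): pendant –COOH: carbonyl C bonded to C and –OH → carboxylic acid.
  CH(F): halogen on an sp³ carbon → alkyl halide.
  CH2OCH2: C–O–C with sp³ carbons on both sides and no adjacent C=O → ether.
  CO: –C(=O)– with carbon on both sides → ketone.
  CH(Cl): halogen on an sp³ carbon → alkyl halide.
  CH2OCH2: C–O–C with sp³ carbons on both sides and no adjacent C=O → ether.
  CH2F: halogen on an sp³ carbon → alkyl halide.
No segment is a ester: CH(COOH) is carboxylic acid, not ester; CO is ketone, not ester; CH(OCH3) is ether, not ester. → 0.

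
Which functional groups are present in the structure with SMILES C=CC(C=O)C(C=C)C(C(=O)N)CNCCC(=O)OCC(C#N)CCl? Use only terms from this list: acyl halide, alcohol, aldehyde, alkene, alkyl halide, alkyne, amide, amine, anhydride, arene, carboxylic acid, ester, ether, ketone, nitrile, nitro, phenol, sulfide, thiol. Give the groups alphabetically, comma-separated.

aldehyde, alkene, alkyl halide, amide, amine, ester, nitrile

C=C double bond → alkene.
pendant –CHO: carbonyl C bonded to C and H → aldehyde.
pendant –CH=CH2: C=C double bond → alkene.
pendant –CONH2: carbonyl C bonded to C and N → amide.
C–N–C with sp³ carbons and no adjacent C=O → amine (secondary).
–C(=O)–O–C with C on the carbonyl side → ester.
pendant –C≡N: nitrile.
halogen on an sp³ carbon → alkyl halide.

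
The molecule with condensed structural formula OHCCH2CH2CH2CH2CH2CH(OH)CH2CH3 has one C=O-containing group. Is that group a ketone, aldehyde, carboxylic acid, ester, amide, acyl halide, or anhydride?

aldehyde

The carbonyl is in the OHC segment: terminal –CHO: carbonyl C bonded to H and C → aldehyde.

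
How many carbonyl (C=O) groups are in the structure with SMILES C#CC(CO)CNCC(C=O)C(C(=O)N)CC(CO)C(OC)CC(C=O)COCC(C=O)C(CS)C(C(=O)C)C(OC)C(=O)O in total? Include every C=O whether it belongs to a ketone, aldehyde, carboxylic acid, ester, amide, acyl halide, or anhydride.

CH(CHO): aldehyde, 1 C=O (running total 1).
CH(CONH2): amide, 1 C=O (running total 2).
CH(CHO): aldehyde, 1 C=O (running total 3).
CH(CHO): aldehyde, 1 C=O (running total 4).
CH(COCH3): ketone, 1 C=O (running total 5).
COOH: carboxylic acid, 1 C=O (running total 6).

6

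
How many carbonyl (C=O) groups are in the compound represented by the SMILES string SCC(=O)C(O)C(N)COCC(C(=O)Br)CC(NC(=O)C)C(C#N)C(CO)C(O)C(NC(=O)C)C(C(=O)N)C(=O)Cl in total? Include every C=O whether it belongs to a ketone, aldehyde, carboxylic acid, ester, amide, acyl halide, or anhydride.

6

CO: ketone, 1 C=O (running total 1).
CH(COBr): acyl halide, 1 C=O (running total 2).
CH(NHCOCH3): amide, 1 C=O (running total 3).
CH(NHCOCH3): amide, 1 C=O (running total 4).
CH(CONH2): amide, 1 C=O (running total 5).
COCl: acyl halide, 1 C=O (running total 6).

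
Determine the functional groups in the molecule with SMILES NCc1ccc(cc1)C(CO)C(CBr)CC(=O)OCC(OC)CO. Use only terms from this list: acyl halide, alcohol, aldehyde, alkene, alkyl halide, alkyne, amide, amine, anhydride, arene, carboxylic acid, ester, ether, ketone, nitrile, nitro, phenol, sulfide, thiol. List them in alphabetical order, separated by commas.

alcohol, alkyl halide, amine, arene, ester, ether

–NH2 on an sp³ carbon with no adjacent C=O → amine.
para-disubstituted benzene ring → arene.
pendant –CH2OH on an sp³ backbone C → alcohol.
pendant –CH2X: halogen on sp³ carbon → alkyl halide.
–C(=O)–O–C with C on the carbonyl side → ester.
pendant –OCH3: C–O–C with sp³ C, no adjacent C=O → ether.
–OH on an sp³ carbon → alcohol.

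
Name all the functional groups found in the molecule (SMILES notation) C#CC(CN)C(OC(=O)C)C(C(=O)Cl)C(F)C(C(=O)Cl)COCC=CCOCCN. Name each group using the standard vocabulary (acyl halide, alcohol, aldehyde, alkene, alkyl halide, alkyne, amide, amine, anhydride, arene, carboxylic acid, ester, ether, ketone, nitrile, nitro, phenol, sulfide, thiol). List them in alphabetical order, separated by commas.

acyl halide, alkene, alkyl halide, alkyne, amine, ester, ether

Working along the chain:
  HC≡C: C≡C triple bond → alkyne.
  CH(CH2NH2): pendant –CH2NH2: N on sp³ C, no adjacent C=O → amine.
  CH(OCOCH3): pendant –OC(=O)CH3: an acyloxy group → ester.
  CH(COCl): pendant –C(=O)X: carbonyl C bonded to C and halogen → acyl halide.
  CH(F): halogen on an sp³ carbon → alkyl halide.
  CH(COCl): pendant –C(=O)X: carbonyl C bonded to C and halogen → acyl halide.
  CH2OCH2: C–O–C with sp³ carbons on both sides and no adjacent C=O → ether.
  CH=CH: C=C double bond → alkene.
  CH2OCH2: C–O–C with sp³ carbons on both sides and no adjacent C=O → ether.
  CH2NH2: –NH2 on an sp³ carbon with no adjacent C=O → amine.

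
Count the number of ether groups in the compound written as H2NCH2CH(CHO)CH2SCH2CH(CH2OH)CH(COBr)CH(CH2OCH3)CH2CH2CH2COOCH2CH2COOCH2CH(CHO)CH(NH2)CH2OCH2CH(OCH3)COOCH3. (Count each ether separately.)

Reading the structure from left to right:
  H2NCH2: –NH2 on an sp³ carbon with no adjacent C=O → amine.
  CH(CHO): pendant –CHO: carbonyl C bonded to C and H → aldehyde.
  CH2SCH2: C–S–C linkage → sulfide (thioether).
  CH(CH2OH): pendant –CH2OH on an sp³ backbone C → alcohol.
  CH(COBr): pendant –C(=O)X: carbonyl C bonded to C and halogen → acyl halide.
  CH(CH2OCH3): pendant –CH2OCH3: C–O–C linkage → ether.
  CH2COOCH2: –C(=O)–O–C with C on the carbonyl side → ester.
  CH2COOCH2: –C(=O)–O–C with C on the carbonyl side → ester.
  CH(CHO): pendant –CHO: carbonyl C bonded to C and H → aldehyde.
  CH(NH2): –NH2 on an sp³ carbon with no adjacent C=O → amine.
  CH2OCH2: C–O–C with sp³ carbons on both sides and no adjacent C=O → ether.
  CH(OCH3): pendant –OCH3: C–O–C with sp³ C, no adjacent C=O → ether.
  COOCH3: –C(=O)OCH3: carbonyl C bonded to C and to –OCH3 → ester (not ketone + ether).
Ether appears at: CH(CH2OCH3), CH2OCH2, CH(OCH3) → 3.

3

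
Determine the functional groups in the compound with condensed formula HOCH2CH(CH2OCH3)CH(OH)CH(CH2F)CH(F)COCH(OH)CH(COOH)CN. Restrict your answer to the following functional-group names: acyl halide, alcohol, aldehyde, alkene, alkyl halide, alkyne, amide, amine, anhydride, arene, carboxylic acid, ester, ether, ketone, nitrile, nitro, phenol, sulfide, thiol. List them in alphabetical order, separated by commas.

alcohol, alkyl halide, carboxylic acid, ether, ketone, nitrile

Reading the structure from left to right:
  HOCH2: HO– on an sp³ carbon → alcohol.
  CH(CH2OCH3): pendant –CH2OCH3: C–O–C linkage → ether.
  CH(OH): –OH on an sp³ carbon → alcohol (secondary).
  CH(CH2F): pendant –CH2X: halogen on sp³ carbon → alkyl halide.
  CH(F): halogen on an sp³ carbon → alkyl halide.
  CO: –C(=O)– with carbon on both sides → ketone.
  CH(OH): –OH on an sp³ carbon → alcohol (secondary).
  CH(COOH): pendant –COOH: carbonyl C bonded to C and –OH → carboxylic acid.
  CN: –C≡N: carbon triple-bonded to nitrogen → nitrile.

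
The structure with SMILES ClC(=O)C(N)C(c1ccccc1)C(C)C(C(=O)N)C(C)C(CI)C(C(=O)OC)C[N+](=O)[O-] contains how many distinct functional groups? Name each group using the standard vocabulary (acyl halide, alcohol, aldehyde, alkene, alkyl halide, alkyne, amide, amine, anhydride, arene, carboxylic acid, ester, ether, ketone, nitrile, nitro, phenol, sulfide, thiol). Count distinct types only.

Working along the chain:
  ClCO: –C(=O)Cl: carbonyl C bonded to C and to a halogen → acyl halide (not alkyl halide).
  CH(NH2): –NH2 on an sp³ carbon with no adjacent C=O → amine.
  CH(C6H5): pendant –C6H5: benzene ring → arene.
  CH(CONH2): pendant –CONH2: carbonyl C bonded to C and N → amide.
  CH(CH2I): pendant –CH2X: halogen on sp³ carbon → alkyl halide.
  CH(COOCH3): pendant –COOCH3: carbonyl C bonded to C and –OCH3 → ester.
  CH2NO2: –NO2 on carbon → nitro group.
Distinct types present: acyl halide, alkyl halide, amide, amine, arene, ester, nitro.

7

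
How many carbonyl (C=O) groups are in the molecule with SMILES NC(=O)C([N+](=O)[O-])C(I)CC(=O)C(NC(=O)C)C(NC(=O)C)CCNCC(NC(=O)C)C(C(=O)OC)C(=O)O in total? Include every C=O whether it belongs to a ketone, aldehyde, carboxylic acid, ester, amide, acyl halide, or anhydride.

7

H2NCO: amide, 1 C=O (running total 1).
CO: ketone, 1 C=O (running total 2).
CH(NHCOCH3): amide, 1 C=O (running total 3).
CH(NHCOCH3): amide, 1 C=O (running total 4).
CH(NHCOCH3): amide, 1 C=O (running total 5).
CH(COOCH3): ester, 1 C=O (running total 6).
COOH: carboxylic acid, 1 C=O (running total 7).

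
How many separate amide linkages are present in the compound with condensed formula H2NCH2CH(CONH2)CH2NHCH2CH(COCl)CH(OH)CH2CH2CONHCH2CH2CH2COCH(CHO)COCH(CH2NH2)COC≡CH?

–NH2 on an sp³ carbon with no adjacent C=O → amine.
pendant –CONH2: carbonyl C bonded to C and N → amide.
C–N–C with sp³ carbons and no adjacent C=O → amine (secondary).
pendant –C(=O)X: carbonyl C bonded to C and halogen → acyl halide.
–OH on an sp³ carbon → alcohol (secondary).
–C(=O)–N– linkage → amide (the N is not an amine).
–C(=O)– with carbon on both sides → ketone.
pendant –CHO: carbonyl C bonded to C and H → aldehyde.
–C(=O)– with carbon on both sides → ketone.
pendant –CH2NH2: N on sp³ C, no adjacent C=O → amine.
–C(=O)– with carbon on both sides → ketone.
C≡C triple bond → alkyne.
Amide appears at: CH(CONH2), CH2CONHCH2 → 2.

2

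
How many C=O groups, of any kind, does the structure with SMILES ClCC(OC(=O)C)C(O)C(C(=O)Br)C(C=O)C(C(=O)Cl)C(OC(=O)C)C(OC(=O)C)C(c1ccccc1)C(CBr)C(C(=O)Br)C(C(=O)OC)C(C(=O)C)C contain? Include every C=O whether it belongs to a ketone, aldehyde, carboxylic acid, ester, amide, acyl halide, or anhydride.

9

CH(OCOCH3): ester, 1 C=O (running total 1).
CH(COBr): acyl halide, 1 C=O (running total 2).
CH(CHO): aldehyde, 1 C=O (running total 3).
CH(COCl): acyl halide, 1 C=O (running total 4).
CH(OCOCH3): ester, 1 C=O (running total 5).
CH(OCOCH3): ester, 1 C=O (running total 6).
CH(COBr): acyl halide, 1 C=O (running total 7).
CH(COOCH3): ester, 1 C=O (running total 8).
CH(COCH3): ketone, 1 C=O (running total 9).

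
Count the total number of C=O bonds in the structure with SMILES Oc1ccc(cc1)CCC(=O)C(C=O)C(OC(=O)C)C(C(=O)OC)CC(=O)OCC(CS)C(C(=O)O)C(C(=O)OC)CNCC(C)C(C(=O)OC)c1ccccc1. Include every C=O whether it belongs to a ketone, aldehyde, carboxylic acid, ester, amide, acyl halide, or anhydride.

8

CO: ketone, 1 C=O (running total 1).
CH(CHO): aldehyde, 1 C=O (running total 2).
CH(OCOCH3): ester, 1 C=O (running total 3).
CH(COOCH3): ester, 1 C=O (running total 4).
CH2COOCH2: ester, 1 C=O (running total 5).
CH(COOH): carboxylic acid, 1 C=O (running total 6).
CH(COOCH3): ester, 1 C=O (running total 7).
CH(COOCH3): ester, 1 C=O (running total 8).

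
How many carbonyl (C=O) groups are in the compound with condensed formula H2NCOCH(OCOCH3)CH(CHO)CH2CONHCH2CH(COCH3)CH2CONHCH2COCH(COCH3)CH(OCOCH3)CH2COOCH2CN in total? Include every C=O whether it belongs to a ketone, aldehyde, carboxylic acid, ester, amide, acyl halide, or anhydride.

H2NCO: amide, 1 C=O (running total 1).
CH(OCOCH3): ester, 1 C=O (running total 2).
CH(CHO): aldehyde, 1 C=O (running total 3).
CH2CONHCH2: amide, 1 C=O (running total 4).
CH(COCH3): ketone, 1 C=O (running total 5).
CH2CONHCH2: amide, 1 C=O (running total 6).
CO: ketone, 1 C=O (running total 7).
CH(COCH3): ketone, 1 C=O (running total 8).
CH(OCOCH3): ester, 1 C=O (running total 9).
CH2COOCH2: ester, 1 C=O (running total 10).

10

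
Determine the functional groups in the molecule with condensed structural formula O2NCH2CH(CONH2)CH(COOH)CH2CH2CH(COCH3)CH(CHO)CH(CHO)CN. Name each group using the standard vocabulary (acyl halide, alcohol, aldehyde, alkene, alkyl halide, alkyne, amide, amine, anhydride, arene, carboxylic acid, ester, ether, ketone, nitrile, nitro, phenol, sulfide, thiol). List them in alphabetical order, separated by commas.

aldehyde, amide, carboxylic acid, ketone, nitrile, nitro

Taking each segment in turn:
  O2NCH2: –NO2 on carbon → nitro group.
  CH(CONH2): pendant –CONH2: carbonyl C bonded to C and N → amide.
  CH(COOH): pendant –COOH: carbonyl C bonded to C and –OH → carboxylic acid.
  CH(COCH3): pendant –COCH3: carbonyl C bonded to two carbons → ketone.
  CH(CHO): pendant –CHO: carbonyl C bonded to C and H → aldehyde.
  CH(CHO): pendant –CHO: carbonyl C bonded to C and H → aldehyde.
  CN: –C≡N: carbon triple-bonded to nitrogen → nitrile.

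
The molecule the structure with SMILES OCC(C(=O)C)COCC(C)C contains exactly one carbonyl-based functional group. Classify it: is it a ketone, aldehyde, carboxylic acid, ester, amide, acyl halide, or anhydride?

The carbonyl is in the CH(COCH3) segment: pendant –COCH3: carbonyl C bonded to two carbons → ketone.

ketone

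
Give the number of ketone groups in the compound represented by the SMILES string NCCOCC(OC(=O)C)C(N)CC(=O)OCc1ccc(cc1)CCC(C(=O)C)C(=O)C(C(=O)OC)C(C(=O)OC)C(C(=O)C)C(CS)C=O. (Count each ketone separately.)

–NH2 on an sp³ carbon with no adjacent C=O → amine.
C–O–C with sp³ carbons on both sides and no adjacent C=O → ether.
pendant –OC(=O)CH3: an acyloxy group → ester.
–NH2 on an sp³ carbon with no adjacent C=O → amine.
–C(=O)–O–C with C on the carbonyl side → ester.
para-disubstituted benzene ring → arene.
pendant –COCH3: carbonyl C bonded to two carbons → ketone.
–C(=O)– with carbon on both sides → ketone.
pendant –COOCH3: carbonyl C bonded to C and –OCH3 → ester.
pendant –COOCH3: carbonyl C bonded to C and –OCH3 → ester.
pendant –COCH3: carbonyl C bonded to two carbons → ketone.
pendant –CH2SH → thiol.
terminal –CHO: carbonyl C bonded to H and C → aldehyde.
Ketone appears at: CH(COCH3), CO, CH(COCH3) → 3.

3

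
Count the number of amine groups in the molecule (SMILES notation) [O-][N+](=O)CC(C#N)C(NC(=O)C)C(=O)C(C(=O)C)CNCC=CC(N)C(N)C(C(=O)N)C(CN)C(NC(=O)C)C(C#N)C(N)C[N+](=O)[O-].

5

–NO2 on carbon → nitro group.
pendant –C≡N: nitrile.
pendant –NHC(=O)CH3: N bonded to a carbonyl → amide (not amine).
–C(=O)– with carbon on both sides → ketone.
pendant –COCH3: carbonyl C bonded to two carbons → ketone.
C–N–C with sp³ carbons and no adjacent C=O → amine (secondary).
C=C double bond → alkene.
–NH2 on an sp³ carbon with no adjacent C=O → amine.
–NH2 on an sp³ carbon with no adjacent C=O → amine.
pendant –CONH2: carbonyl C bonded to C and N → amide.
pendant –CH2NH2: N on sp³ C, no adjacent C=O → amine.
pendant –NHC(=O)CH3: N bonded to a carbonyl → amide (not amine).
pendant –C≡N: nitrile.
–NH2 on an sp³ carbon with no adjacent C=O → amine.
–NO2 on carbon → nitro group.
Amine appears at: CH2NHCH2, CH(NH2), CH(NH2), CH(CH2NH2), CH(NH2) → 5.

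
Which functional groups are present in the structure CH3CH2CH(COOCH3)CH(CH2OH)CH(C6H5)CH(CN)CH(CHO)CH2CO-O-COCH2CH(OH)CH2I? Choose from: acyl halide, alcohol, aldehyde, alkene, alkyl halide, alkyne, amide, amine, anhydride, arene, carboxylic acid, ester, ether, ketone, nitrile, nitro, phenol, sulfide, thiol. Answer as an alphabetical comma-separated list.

alcohol, aldehyde, alkyl halide, anhydride, arene, ester, nitrile

pendant –COOCH3: carbonyl C bonded to C and –OCH3 → ester.
pendant –CH2OH on an sp³ backbone C → alcohol.
pendant –C6H5: benzene ring → arene.
pendant –C≡N: nitrile.
pendant –CHO: carbonyl C bonded to C and H → aldehyde.
two acyl groups sharing one oxygen, –C(=O)–O–C(=O)– → anhydride.
–OH on an sp³ carbon → alcohol (secondary).
halogen on an sp³ carbon → alkyl halide.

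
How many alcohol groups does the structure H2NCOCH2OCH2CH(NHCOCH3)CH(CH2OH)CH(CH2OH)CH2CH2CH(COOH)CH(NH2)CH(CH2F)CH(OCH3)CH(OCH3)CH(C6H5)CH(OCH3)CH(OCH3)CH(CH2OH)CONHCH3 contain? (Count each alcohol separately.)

–C(=O)NH2: carbonyl C bonded to C and to N → amide (the N is not a separate amine).
C–O–C with sp³ carbons on both sides and no adjacent C=O → ether.
pendant –NHC(=O)CH3: N bonded to a carbonyl → amide (not amine).
pendant –CH2OH on an sp³ backbone C → alcohol.
pendant –CH2OH on an sp³ backbone C → alcohol.
pendant –COOH: carbonyl C bonded to C and –OH → carboxylic acid.
–NH2 on an sp³ carbon with no adjacent C=O → amine.
pendant –CH2X: halogen on sp³ carbon → alkyl halide.
pendant –OCH3: C–O–C with sp³ C, no adjacent C=O → ether.
pendant –OCH3: C–O–C with sp³ C, no adjacent C=O → ether.
pendant –C6H5: benzene ring → arene.
pendant –OCH3: C–O–C with sp³ C, no adjacent C=O → ether.
pendant –OCH3: C–O–C with sp³ C, no adjacent C=O → ether.
pendant –CH2OH on an sp³ backbone C → alcohol.
–C(=O)NHCH3: carbonyl C bonded to C and to N → amide (the N is not an amine).
Alcohol appears at: CH(CH2OH), CH(CH2OH), CH(CH2OH) → 3.

3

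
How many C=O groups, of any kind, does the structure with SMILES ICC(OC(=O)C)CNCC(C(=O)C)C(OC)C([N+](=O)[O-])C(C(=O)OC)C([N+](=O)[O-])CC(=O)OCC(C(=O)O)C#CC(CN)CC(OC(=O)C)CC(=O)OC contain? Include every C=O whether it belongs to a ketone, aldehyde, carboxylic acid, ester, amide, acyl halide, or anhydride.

CH(OCOCH3): ester, 1 C=O (running total 1).
CH(COCH3): ketone, 1 C=O (running total 2).
CH(COOCH3): ester, 1 C=O (running total 3).
CH2COOCH2: ester, 1 C=O (running total 4).
CH(COOH): carboxylic acid, 1 C=O (running total 5).
CH(OCOCH3): ester, 1 C=O (running total 6).
COOCH3: ester, 1 C=O (running total 7).

7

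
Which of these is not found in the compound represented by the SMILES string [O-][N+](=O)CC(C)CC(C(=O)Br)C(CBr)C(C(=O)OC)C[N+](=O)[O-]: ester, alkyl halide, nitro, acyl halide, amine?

amine

ester: present (CH(COOCH3) — pendant –COOCH3: carbonyl C bonded to C and –OCH3 → ester).
acyl halide: present (CH(COBr) — pendant –C(=O)X: carbonyl C bonded to C and halogen → acyl halide).
alkyl halide: present (CH(CH2Br) — pendant –CH2X: halogen on sp³ carbon → alkyl halide).
nitro: present (O2NCH2 — –NO2 on carbon → nitro group).
amine: no segment matches this pattern.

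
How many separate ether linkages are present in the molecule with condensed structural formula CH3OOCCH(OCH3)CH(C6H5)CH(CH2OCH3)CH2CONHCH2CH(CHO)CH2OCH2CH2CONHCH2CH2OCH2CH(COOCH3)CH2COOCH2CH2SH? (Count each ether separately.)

CH3O–C(=O)–: carbonyl C bonded to C and to –OCH3 → ester (not ketone + ether).
pendant –OCH3: C–O–C with sp³ C, no adjacent C=O → ether.
pendant –C6H5: benzene ring → arene.
pendant –CH2OCH3: C–O–C linkage → ether.
–C(=O)–N– linkage → amide (the N is not an amine).
pendant –CHO: carbonyl C bonded to C and H → aldehyde.
C–O–C with sp³ carbons on both sides and no adjacent C=O → ether.
–C(=O)–N– linkage → amide (the N is not an amine).
C–O–C with sp³ carbons on both sides and no adjacent C=O → ether.
pendant –COOCH3: carbonyl C bonded to C and –OCH3 → ester.
–C(=O)–O–C with C on the carbonyl side → ester.
–SH on an sp³ carbon → thiol.
Ether appears at: CH(OCH3), CH(CH2OCH3), CH2OCH2, CH2OCH2 → 4.

4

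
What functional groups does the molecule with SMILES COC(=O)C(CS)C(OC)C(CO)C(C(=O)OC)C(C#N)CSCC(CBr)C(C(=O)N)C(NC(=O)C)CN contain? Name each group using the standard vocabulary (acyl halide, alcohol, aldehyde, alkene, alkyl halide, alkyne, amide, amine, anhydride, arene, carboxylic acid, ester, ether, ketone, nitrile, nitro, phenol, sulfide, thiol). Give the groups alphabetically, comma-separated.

Taking each segment in turn:
  CH3OOC: CH3O–C(=O)–: carbonyl C bonded to C and to –OCH3 → ester (not ketone + ether).
  CH(CH2SH): pendant –CH2SH → thiol.
  CH(OCH3): pendant –OCH3: C–O–C with sp³ C, no adjacent C=O → ether.
  CH(CH2OH): pendant –CH2OH on an sp³ backbone C → alcohol.
  CH(COOCH3): pendant –COOCH3: carbonyl C bonded to C and –OCH3 → ester.
  CH(CN): pendant –C≡N: nitrile.
  CH2SCH2: C–S–C linkage → sulfide (thioether).
  CH(CH2Br): pendant –CH2X: halogen on sp³ carbon → alkyl halide.
  CH(CONH2): pendant –CONH2: carbonyl C bonded to C and N → amide.
  CH(NHCOCH3): pendant –NHC(=O)CH3: N bonded to a carbonyl → amide (not amine).
  CH2NH2: –NH2 on an sp³ carbon with no adjacent C=O → amine.

alcohol, alkyl halide, amide, amine, ester, ether, nitrile, sulfide, thiol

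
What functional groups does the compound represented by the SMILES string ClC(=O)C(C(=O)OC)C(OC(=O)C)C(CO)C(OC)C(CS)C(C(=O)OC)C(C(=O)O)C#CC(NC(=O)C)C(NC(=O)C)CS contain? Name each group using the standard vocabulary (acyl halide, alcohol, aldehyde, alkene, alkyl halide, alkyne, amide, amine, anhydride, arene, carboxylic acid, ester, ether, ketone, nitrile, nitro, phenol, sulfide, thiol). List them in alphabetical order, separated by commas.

Working along the chain:
  ClCO: –C(=O)Cl: carbonyl C bonded to C and to a halogen → acyl halide (not alkyl halide).
  CH(COOCH3): pendant –COOCH3: carbonyl C bonded to C and –OCH3 → ester.
  CH(OCOCH3): pendant –OC(=O)CH3: an acyloxy group → ester.
  CH(CH2OH): pendant –CH2OH on an sp³ backbone C → alcohol.
  CH(OCH3): pendant –OCH3: C–O–C with sp³ C, no adjacent C=O → ether.
  CH(CH2SH): pendant –CH2SH → thiol.
  CH(COOCH3): pendant –COOCH3: carbonyl C bonded to C and –OCH3 → ester.
  CH(COOH): pendant –COOH: carbonyl C bonded to C and –OH → carboxylic acid.
  C≡C: C≡C triple bond → alkyne.
  CH(NHCOCH3): pendant –NHC(=O)CH3: N bonded to a carbonyl → amide (not amine).
  CH(NHCOCH3): pendant –NHC(=O)CH3: N bonded to a carbonyl → amide (not amine).
  CH2SH: –SH on an sp³ carbon → thiol.

acyl halide, alcohol, alkyne, amide, carboxylic acid, ester, ether, thiol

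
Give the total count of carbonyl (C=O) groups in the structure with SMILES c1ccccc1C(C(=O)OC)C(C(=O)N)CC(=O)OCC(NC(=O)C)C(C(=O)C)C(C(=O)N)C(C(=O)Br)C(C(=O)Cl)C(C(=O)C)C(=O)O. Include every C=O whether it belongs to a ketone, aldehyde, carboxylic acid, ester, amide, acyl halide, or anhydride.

10

CH(COOCH3): ester, 1 C=O (running total 1).
CH(CONH2): amide, 1 C=O (running total 2).
CH2COOCH2: ester, 1 C=O (running total 3).
CH(NHCOCH3): amide, 1 C=O (running total 4).
CH(COCH3): ketone, 1 C=O (running total 5).
CH(CONH2): amide, 1 C=O (running total 6).
CH(COBr): acyl halide, 1 C=O (running total 7).
CH(COCl): acyl halide, 1 C=O (running total 8).
CH(COCH3): ketone, 1 C=O (running total 9).
COOH: carboxylic acid, 1 C=O (running total 10).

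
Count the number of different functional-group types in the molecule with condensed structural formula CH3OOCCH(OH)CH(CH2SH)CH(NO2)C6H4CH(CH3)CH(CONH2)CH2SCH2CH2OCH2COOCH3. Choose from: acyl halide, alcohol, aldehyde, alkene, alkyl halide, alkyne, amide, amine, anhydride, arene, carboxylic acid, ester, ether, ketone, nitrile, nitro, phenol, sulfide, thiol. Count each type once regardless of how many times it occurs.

Taking each segment in turn:
  CH3OOC: CH3O–C(=O)–: carbonyl C bonded to C and to –OCH3 → ester (not ketone + ether).
  CH(OH): –OH on an sp³ carbon → alcohol (secondary).
  CH(CH2SH): pendant –CH2SH → thiol.
  CH(NO2): –NO2 on an sp³ carbon → nitro (the N=O is not a carbonyl).
  C6H4: para-disubstituted benzene ring → arene.
  CH(CONH2): pendant –CONH2: carbonyl C bonded to C and N → amide.
  CH2SCH2: C–S–C linkage → sulfide (thioether).
  CH2OCH2: C–O–C with sp³ carbons on both sides and no adjacent C=O → ether.
  COOCH3: –C(=O)OCH3: carbonyl C bonded to C and to –OCH3 → ester (not ketone + ether).
Distinct types present: alcohol, amide, arene, ester, ether, nitro, sulfide, thiol.

8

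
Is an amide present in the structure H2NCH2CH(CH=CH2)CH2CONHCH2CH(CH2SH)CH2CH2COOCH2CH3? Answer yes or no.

Reading the structure from left to right:
  H2NCH2: –NH2 on an sp³ carbon with no adjacent C=O → amine.
  CH(CH=CH2): pendant –CH=CH2: C=C double bond → alkene.
  CH2CONHCH2: –C(=O)–N– linkage → amide (the N is not an amine).
  CH(CH2SH): pendant –CH2SH → thiol.
  COOCH2CH3: –C(=O)OCH2CH3: carbonyl C bonded to C and to –OEt → ester.
The CH2CONHCH2 segment supplies the amide: –C(=O)–N– linkage → amide (the N is not an amine).

yes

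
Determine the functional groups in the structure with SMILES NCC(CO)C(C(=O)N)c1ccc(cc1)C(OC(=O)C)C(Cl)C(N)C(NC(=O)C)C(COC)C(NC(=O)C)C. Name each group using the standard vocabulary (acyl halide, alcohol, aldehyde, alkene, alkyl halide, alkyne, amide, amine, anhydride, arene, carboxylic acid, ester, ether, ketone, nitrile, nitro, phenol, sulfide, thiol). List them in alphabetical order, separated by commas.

–NH2 on an sp³ carbon with no adjacent C=O → amine.
pendant –CH2OH on an sp³ backbone C → alcohol.
pendant –CONH2: carbonyl C bonded to C and N → amide.
para-disubstituted benzene ring → arene.
pendant –OC(=O)CH3: an acyloxy group → ester.
halogen on an sp³ carbon → alkyl halide.
–NH2 on an sp³ carbon with no adjacent C=O → amine.
pendant –NHC(=O)CH3: N bonded to a carbonyl → amide (not amine).
pendant –CH2OCH3: C–O–C linkage → ether.
pendant –NHC(=O)CH3: N bonded to a carbonyl → amide (not amine).

alcohol, alkyl halide, amide, amine, arene, ester, ether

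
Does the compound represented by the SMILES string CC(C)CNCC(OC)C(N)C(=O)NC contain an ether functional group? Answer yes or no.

C–N–C with sp³ carbons and no adjacent C=O → amine (secondary).
pendant –OCH3: C–O–C with sp³ C, no adjacent C=O → ether.
–NH2 on an sp³ carbon with no adjacent C=O → amine.
–C(=O)NHCH3: carbonyl C bonded to C and to N → amide (the N is not an amine).
The CH(OCH3) segment supplies the ether: pendant –OCH3: C–O–C with sp³ C, no adjacent C=O → ether.

yes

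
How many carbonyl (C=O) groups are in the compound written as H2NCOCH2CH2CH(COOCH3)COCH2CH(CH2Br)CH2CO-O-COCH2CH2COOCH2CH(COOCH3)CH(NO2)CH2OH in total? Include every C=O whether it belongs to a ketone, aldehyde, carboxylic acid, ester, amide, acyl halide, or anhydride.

7

H2NCO: amide, 1 C=O (running total 1).
CH(COOCH3): ester, 1 C=O (running total 2).
CO: ketone, 1 C=O (running total 3).
CH2CO-O-COCH2: anhydride, 2 C=O (running total 5).
CH2COOCH2: ester, 1 C=O (running total 6).
CH(COOCH3): ester, 1 C=O (running total 7).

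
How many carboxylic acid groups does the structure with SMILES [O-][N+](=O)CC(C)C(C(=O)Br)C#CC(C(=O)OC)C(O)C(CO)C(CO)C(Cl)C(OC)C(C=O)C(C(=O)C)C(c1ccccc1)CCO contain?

0

–NO2 on carbon → nitro group.
pendant –C(=O)X: carbonyl C bonded to C and halogen → acyl halide.
C≡C triple bond → alkyne.
pendant –COOCH3: carbonyl C bonded to C and –OCH3 → ester.
–OH on an sp³ carbon → alcohol (secondary).
pendant –CH2OH on an sp³ backbone C → alcohol.
pendant –CH2OH on an sp³ backbone C → alcohol.
halogen on an sp³ carbon → alkyl halide.
pendant –OCH3: C–O–C with sp³ C, no adjacent C=O → ether.
pendant –CHO: carbonyl C bonded to C and H → aldehyde.
pendant –COCH3: carbonyl C bonded to two carbons → ketone.
pendant –C6H5: benzene ring → arene.
–OH on an sp³ carbon → alcohol.
No segment is a carboxylic acid: CH(COOCH3) is ester, not carboxylic acid; CH(OH) is alcohol, not carboxylic acid; CH(CH2OH) is alcohol, not carboxylic acid. → 0.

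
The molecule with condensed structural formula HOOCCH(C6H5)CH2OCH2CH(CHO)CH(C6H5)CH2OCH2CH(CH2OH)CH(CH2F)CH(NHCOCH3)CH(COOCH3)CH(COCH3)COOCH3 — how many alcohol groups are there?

1

Taking each segment in turn:
  HOOC: –COOH: carbonyl C bonded to –OH and C → carboxylic acid (the –OH is not a separate alcohol).
  CH(C6H5): pendant –C6H5: benzene ring → arene.
  CH2OCH2: C–O–C with sp³ carbons on both sides and no adjacent C=O → ether.
  CH(CHO): pendant –CHO: carbonyl C bonded to C and H → aldehyde.
  CH(C6H5): pendant –C6H5: benzene ring → arene.
  CH2OCH2: C–O–C with sp³ carbons on both sides and no adjacent C=O → ether.
  CH(CH2OH): pendant –CH2OH on an sp³ backbone C → alcohol.
  CH(CH2F): pendant –CH2X: halogen on sp³ carbon → alkyl halide.
  CH(NHCOCH3): pendant –NHC(=O)CH3: N bonded to a carbonyl → amide (not amine).
  CH(COOCH3): pendant –COOCH3: carbonyl C bonded to C and –OCH3 → ester.
  CH(COCH3): pendant –COCH3: carbonyl C bonded to two carbons → ketone.
  COOCH3: –C(=O)OCH3: carbonyl C bonded to C and to –OCH3 → ester (not ketone + ether).
Alcohol appears at: CH(CH2OH) → 1.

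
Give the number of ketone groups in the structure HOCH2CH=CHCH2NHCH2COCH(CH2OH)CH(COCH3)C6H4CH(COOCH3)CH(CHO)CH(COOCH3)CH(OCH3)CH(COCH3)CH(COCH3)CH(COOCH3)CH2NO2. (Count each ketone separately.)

4

HO– on an sp³ carbon → alcohol.
C=C double bond → alkene.
C–N–C with sp³ carbons and no adjacent C=O → amine (secondary).
–C(=O)– with carbon on both sides → ketone.
pendant –CH2OH on an sp³ backbone C → alcohol.
pendant –COCH3: carbonyl C bonded to two carbons → ketone.
para-disubstituted benzene ring → arene.
pendant –COOCH3: carbonyl C bonded to C and –OCH3 → ester.
pendant –CHO: carbonyl C bonded to C and H → aldehyde.
pendant –COOCH3: carbonyl C bonded to C and –OCH3 → ester.
pendant –OCH3: C–O–C with sp³ C, no adjacent C=O → ether.
pendant –COCH3: carbonyl C bonded to two carbons → ketone.
pendant –COCH3: carbonyl C bonded to two carbons → ketone.
pendant –COOCH3: carbonyl C bonded to C and –OCH3 → ester.
–NO2 on carbon → nitro group.
Ketone appears at: CO, CH(COCH3), CH(COCH3), CH(COCH3) → 4.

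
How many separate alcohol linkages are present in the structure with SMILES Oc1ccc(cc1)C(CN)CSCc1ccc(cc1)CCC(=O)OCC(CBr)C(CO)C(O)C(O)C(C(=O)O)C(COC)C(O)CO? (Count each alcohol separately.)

–OH attached directly to an aromatic ring → phenol (not alcohol); the ring itself is an arene.
pendant –CH2NH2: N on sp³ C, no adjacent C=O → amine.
C–S–C linkage → sulfide (thioether).
para-disubstituted benzene ring → arene.
–C(=O)–O–C with C on the carbonyl side → ester.
pendant –CH2X: halogen on sp³ carbon → alkyl halide.
pendant –CH2OH on an sp³ backbone C → alcohol.
–OH on an sp³ carbon → alcohol (secondary).
–OH on an sp³ carbon → alcohol (secondary).
pendant –COOH: carbonyl C bonded to C and –OH → carboxylic acid.
pendant –CH2OCH3: C–O–C linkage → ether.
–OH on an sp³ carbon → alcohol (secondary).
–OH on an sp³ carbon → alcohol.
Alcohol appears at: CH(CH2OH), CH(OH), CH(OH), CH(OH), CH2OH → 5.

5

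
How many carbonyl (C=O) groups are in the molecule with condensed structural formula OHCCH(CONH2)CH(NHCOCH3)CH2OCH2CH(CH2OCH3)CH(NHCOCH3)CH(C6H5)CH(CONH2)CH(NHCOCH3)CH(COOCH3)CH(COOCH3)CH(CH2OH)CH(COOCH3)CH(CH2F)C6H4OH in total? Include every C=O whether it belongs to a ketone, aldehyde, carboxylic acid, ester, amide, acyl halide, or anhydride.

9

OHC: aldehyde, 1 C=O (running total 1).
CH(CONH2): amide, 1 C=O (running total 2).
CH(NHCOCH3): amide, 1 C=O (running total 3).
CH(NHCOCH3): amide, 1 C=O (running total 4).
CH(CONH2): amide, 1 C=O (running total 5).
CH(NHCOCH3): amide, 1 C=O (running total 6).
CH(COOCH3): ester, 1 C=O (running total 7).
CH(COOCH3): ester, 1 C=O (running total 8).
CH(COOCH3): ester, 1 C=O (running total 9).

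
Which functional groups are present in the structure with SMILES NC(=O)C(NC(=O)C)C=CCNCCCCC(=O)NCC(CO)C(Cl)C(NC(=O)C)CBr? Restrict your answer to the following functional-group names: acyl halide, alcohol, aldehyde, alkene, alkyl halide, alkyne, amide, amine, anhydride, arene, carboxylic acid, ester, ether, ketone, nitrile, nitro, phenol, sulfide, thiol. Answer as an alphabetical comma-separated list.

Working along the chain:
  H2NCO: –C(=O)NH2: carbonyl C bonded to C and to N → amide (the N is not a separate amine).
  CH(NHCOCH3): pendant –NHC(=O)CH3: N bonded to a carbonyl → amide (not amine).
  CH=CH: C=C double bond → alkene.
  CH2NHCH2: C–N–C with sp³ carbons and no adjacent C=O → amine (secondary).
  CH2CONHCH2: –C(=O)–N– linkage → amide (the N is not an amine).
  CH(CH2OH): pendant –CH2OH on an sp³ backbone C → alcohol.
  CH(Cl): halogen on an sp³ carbon → alkyl halide.
  CH(NHCOCH3): pendant –NHC(=O)CH3: N bonded to a carbonyl → amide (not amine).
  CH2Br: halogen on an sp³ carbon → alkyl halide.

alcohol, alkene, alkyl halide, amide, amine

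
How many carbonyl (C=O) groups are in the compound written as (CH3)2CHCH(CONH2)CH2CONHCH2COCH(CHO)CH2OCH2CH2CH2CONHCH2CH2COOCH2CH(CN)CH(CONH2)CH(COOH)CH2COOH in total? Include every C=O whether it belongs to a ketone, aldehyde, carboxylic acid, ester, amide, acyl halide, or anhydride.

9

CH(CONH2): amide, 1 C=O (running total 1).
CH2CONHCH2: amide, 1 C=O (running total 2).
CO: ketone, 1 C=O (running total 3).
CH(CHO): aldehyde, 1 C=O (running total 4).
CH2CONHCH2: amide, 1 C=O (running total 5).
CH2COOCH2: ester, 1 C=O (running total 6).
CH(CONH2): amide, 1 C=O (running total 7).
CH(COOH): carboxylic acid, 1 C=O (running total 8).
COOH: carboxylic acid, 1 C=O (running total 9).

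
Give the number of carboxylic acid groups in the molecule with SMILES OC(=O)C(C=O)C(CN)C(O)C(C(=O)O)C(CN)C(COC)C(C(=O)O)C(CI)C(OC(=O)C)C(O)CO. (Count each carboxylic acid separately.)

3

Working along the chain:
  HOOC: –COOH: carbonyl C bonded to –OH and C → carboxylic acid (the –OH is not a separate alcohol).
  CH(CHO): pendant –CHO: carbonyl C bonded to C and H → aldehyde.
  CH(CH2NH2): pendant –CH2NH2: N on sp³ C, no adjacent C=O → amine.
  CH(OH): –OH on an sp³ carbon → alcohol (secondary).
  CH(COOH): pendant –COOH: carbonyl C bonded to C and –OH → carboxylic acid.
  CH(CH2NH2): pendant –CH2NH2: N on sp³ C, no adjacent C=O → amine.
  CH(CH2OCH3): pendant –CH2OCH3: C–O–C linkage → ether.
  CH(COOH): pendant –COOH: carbonyl C bonded to C and –OH → carboxylic acid.
  CH(CH2I): pendant –CH2X: halogen on sp³ carbon → alkyl halide.
  CH(OCOCH3): pendant –OC(=O)CH3: an acyloxy group → ester.
  CH(OH): –OH on an sp³ carbon → alcohol (secondary).
  CH2OH: –OH on an sp³ carbon → alcohol.
Carboxylic acid appears at: HOOC, CH(COOH), CH(COOH) → 3.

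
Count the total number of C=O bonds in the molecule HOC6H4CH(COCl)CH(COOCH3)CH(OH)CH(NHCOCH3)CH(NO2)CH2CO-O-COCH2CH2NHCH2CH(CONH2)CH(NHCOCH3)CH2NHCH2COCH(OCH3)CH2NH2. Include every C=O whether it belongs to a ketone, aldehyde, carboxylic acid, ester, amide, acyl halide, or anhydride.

CH(COCl): acyl halide, 1 C=O (running total 1).
CH(COOCH3): ester, 1 C=O (running total 2).
CH(NHCOCH3): amide, 1 C=O (running total 3).
CH2CO-O-COCH2: anhydride, 2 C=O (running total 5).
CH(CONH2): amide, 1 C=O (running total 6).
CH(NHCOCH3): amide, 1 C=O (running total 7).
CO: ketone, 1 C=O (running total 8).

8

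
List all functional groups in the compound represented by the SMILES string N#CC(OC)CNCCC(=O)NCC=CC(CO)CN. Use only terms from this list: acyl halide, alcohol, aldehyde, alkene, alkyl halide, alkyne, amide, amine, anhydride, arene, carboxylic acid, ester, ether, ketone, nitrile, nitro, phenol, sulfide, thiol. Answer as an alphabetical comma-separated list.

alcohol, alkene, amide, amine, ether, nitrile

N≡C–: carbon triple-bonded to nitrogen → nitrile.
pendant –OCH3: C–O–C with sp³ C, no adjacent C=O → ether.
C–N–C with sp³ carbons and no adjacent C=O → amine (secondary).
–C(=O)–N– linkage → amide (the N is not an amine).
C=C double bond → alkene.
pendant –CH2OH on an sp³ backbone C → alcohol.
–NH2 on an sp³ carbon with no adjacent C=O → amine.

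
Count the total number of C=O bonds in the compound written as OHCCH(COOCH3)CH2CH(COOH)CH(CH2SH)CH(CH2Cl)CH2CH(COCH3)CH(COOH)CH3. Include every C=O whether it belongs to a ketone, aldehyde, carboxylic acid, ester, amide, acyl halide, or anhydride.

5

OHC: aldehyde, 1 C=O (running total 1).
CH(COOCH3): ester, 1 C=O (running total 2).
CH(COOH): carboxylic acid, 1 C=O (running total 3).
CH(COCH3): ketone, 1 C=O (running total 4).
CH(COOH): carboxylic acid, 1 C=O (running total 5).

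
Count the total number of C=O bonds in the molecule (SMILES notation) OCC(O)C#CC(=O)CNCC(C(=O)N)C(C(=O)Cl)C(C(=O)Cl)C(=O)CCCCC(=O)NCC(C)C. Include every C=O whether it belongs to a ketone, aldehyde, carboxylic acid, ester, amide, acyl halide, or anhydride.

6

CO: ketone, 1 C=O (running total 1).
CH(CONH2): amide, 1 C=O (running total 2).
CH(COCl): acyl halide, 1 C=O (running total 3).
CH(COCl): acyl halide, 1 C=O (running total 4).
CO: ketone, 1 C=O (running total 5).
CH2CONHCH2: amide, 1 C=O (running total 6).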